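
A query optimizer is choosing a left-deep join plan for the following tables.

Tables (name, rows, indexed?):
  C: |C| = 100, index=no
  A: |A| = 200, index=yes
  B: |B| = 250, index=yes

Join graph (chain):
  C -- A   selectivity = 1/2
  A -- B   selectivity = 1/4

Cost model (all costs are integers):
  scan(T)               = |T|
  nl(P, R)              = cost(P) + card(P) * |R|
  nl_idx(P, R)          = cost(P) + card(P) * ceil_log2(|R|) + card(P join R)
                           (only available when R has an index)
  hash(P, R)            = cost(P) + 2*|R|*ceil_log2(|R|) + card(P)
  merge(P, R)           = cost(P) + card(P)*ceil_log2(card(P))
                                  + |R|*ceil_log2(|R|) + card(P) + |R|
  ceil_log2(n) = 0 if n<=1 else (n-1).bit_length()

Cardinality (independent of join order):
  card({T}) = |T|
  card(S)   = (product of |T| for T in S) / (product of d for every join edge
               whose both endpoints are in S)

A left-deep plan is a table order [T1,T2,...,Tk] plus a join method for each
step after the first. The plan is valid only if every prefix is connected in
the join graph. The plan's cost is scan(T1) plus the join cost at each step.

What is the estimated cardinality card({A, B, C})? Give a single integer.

Tables in S: A(200), B(250), C(100)
Edges inside S: C-A(d=2), A-B(d=4)
numerator = 200 * 250 * 100 = 5000000
denominator = 2 * 4 = 8
card(S) = 5000000 / 8 = 625000

625000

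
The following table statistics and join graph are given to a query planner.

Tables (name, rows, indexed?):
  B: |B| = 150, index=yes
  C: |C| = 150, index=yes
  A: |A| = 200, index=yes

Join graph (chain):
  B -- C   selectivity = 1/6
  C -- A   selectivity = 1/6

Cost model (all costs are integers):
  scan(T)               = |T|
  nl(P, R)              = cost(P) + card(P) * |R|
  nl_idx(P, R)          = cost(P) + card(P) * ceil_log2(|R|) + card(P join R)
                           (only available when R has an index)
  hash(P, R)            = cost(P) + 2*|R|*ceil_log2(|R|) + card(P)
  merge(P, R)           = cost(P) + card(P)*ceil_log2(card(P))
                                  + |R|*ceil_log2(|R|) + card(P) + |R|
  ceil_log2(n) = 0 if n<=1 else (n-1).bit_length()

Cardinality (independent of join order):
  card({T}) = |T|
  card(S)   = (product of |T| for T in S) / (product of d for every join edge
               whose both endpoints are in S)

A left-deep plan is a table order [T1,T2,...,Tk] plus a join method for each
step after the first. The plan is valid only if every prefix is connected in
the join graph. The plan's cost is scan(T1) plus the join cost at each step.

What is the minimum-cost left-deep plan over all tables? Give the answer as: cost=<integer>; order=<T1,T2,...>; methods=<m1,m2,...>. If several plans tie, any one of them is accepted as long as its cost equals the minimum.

Selinger DP (subsets sized 1..n):
  {B}: scan cost=150, card=150
  {C}: scan cost=150, card=150
  {A}: scan cost=200, card=200
  {BC}: card=3750; try (C,hash)→2700, (B,hash)→2700, (C,merge)→2850, (B,merge)→2850, (C,nl_idx)→5100, (B,nl_idx)→5100 …(+2); best=2700 via (C,hash)
  {AC}: card=5000; try (C,hash)→2800, (A,merge)→3300, (C,merge)→3350, (A,hash)→3500, (A,nl_idx)→6350, (C,nl_idx)→6800 …(+2); best=2800 via (C,hash)
  {ABC}: card=125000; try (A,hash)→9650, (B,hash)→10200, (A,merge)→53250, (B,merge)→74150, (A,nl_idx)→157700, (B,nl_idx)→167800 …(+2); best=9650 via (A,hash)

cost=9650; order=B,C,A; methods=hash,hash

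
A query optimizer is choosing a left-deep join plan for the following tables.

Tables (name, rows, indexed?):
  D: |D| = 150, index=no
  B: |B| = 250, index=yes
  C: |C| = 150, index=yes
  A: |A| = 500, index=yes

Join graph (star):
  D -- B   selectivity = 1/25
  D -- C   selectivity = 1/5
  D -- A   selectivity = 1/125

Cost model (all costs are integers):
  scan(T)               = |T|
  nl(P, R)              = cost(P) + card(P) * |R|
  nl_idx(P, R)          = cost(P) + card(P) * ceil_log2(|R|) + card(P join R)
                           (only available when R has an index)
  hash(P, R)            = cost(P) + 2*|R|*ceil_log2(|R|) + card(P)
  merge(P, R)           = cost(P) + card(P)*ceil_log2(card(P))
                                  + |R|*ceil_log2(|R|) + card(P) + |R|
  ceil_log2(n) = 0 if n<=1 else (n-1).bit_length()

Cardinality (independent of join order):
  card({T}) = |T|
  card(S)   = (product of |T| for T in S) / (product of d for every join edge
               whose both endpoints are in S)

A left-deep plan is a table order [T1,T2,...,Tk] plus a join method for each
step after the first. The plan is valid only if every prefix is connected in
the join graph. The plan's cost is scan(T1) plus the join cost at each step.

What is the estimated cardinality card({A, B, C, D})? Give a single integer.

Tables in S: A(500), B(250), C(150), D(150)
Edges inside S: D-B(d=25), D-C(d=5), D-A(d=125)
numerator = 500 * 250 * 150 * 150 = 2812500000
denominator = 25 * 5 * 125 = 15625
card(S) = 2812500000 / 15625 = 180000

180000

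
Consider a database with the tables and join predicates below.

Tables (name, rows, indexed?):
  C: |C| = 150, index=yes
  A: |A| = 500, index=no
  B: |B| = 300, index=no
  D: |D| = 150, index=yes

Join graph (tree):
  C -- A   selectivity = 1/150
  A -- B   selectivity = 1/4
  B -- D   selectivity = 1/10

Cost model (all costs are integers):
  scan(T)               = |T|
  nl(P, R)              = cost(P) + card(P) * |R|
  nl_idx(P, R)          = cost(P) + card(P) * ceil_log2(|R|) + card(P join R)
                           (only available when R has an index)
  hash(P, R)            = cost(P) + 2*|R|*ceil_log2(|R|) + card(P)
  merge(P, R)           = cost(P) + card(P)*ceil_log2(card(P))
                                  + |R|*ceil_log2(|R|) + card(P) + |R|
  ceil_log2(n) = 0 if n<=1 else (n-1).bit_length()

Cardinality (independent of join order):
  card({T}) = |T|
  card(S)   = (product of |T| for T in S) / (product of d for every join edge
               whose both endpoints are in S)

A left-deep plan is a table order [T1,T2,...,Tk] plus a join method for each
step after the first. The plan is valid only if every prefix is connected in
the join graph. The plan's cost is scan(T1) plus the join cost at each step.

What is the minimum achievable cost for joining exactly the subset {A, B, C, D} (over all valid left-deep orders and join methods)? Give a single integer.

Selinger DP over subsets of {A,B,C,D}:
  {C}: scan cost=150, card=150
  {A}: scan cost=500, card=500
  {B}: scan cost=300, card=300
  {D}: scan cost=150, card=150
  {AC}: card=500; try (C,hash)→3400, (C,nl_idx)→5000, (A,merge)→6500, (C,merge)→6850, (A,hash)→9300, (A,nl)→75150 …(+1); best=3400 via (C,hash)
  {AB}: card=37500; try (B,hash)→6400, (A,merge)→8300, (B,merge)→8500, (A,hash)→9600, (A,nl)→150300, (B,nl)→150500; best=6400 via (B,hash)
  {BD}: card=4500; try (D,hash)→3000, (B,merge)→4500, (D,merge)→4650, (B,hash)→5700, (D,nl_idx)→7200, (B,nl)→45150 …(+1); best=3000 via (D,hash)
  {ABC}: card=37500; try (B,hash)→9300, (B,merge)→11400, (C,hash)→46300, (B,nl)→153400, (C,nl_idx)→343900, (C,merge)→645250 …(+1); best=9300 via (B,hash)
  {ABD}: card=562500; try (A,hash)→16500, (D,hash)→46300, (A,merge)→71000, (D,merge)→645250, (D,nl_idx)→868900, (A,nl)→2253000 …(+1); best=16500 via (A,hash)
  {ABCD}: card=562500; try (D,hash)→49200, (C,hash)→581400, (D,merge)→648150, (D,nl_idx)→871800, (C,nl_idx)→5079000, (D,nl)→5634300 …(+2); best=49200 via (D,hash)

49200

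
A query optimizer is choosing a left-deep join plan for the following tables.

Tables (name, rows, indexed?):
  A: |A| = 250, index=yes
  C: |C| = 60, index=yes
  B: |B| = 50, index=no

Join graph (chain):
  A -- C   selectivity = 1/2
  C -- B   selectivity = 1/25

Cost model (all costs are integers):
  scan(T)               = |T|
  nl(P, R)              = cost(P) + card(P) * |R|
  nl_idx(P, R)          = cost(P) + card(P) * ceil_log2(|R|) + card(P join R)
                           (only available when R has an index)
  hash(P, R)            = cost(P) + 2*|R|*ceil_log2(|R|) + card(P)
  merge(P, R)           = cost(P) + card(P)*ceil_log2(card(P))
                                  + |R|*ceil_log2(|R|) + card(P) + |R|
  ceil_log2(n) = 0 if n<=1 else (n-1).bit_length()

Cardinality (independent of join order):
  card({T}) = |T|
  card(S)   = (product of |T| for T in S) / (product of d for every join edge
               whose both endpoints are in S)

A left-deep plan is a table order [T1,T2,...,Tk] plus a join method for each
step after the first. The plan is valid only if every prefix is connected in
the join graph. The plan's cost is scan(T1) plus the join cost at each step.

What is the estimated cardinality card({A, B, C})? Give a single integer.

15000

Tables in S: A(250), B(50), C(60)
Edges inside S: A-C(d=2), C-B(d=25)
numerator = 250 * 50 * 60 = 750000
denominator = 2 * 25 = 50
card(S) = 750000 / 50 = 15000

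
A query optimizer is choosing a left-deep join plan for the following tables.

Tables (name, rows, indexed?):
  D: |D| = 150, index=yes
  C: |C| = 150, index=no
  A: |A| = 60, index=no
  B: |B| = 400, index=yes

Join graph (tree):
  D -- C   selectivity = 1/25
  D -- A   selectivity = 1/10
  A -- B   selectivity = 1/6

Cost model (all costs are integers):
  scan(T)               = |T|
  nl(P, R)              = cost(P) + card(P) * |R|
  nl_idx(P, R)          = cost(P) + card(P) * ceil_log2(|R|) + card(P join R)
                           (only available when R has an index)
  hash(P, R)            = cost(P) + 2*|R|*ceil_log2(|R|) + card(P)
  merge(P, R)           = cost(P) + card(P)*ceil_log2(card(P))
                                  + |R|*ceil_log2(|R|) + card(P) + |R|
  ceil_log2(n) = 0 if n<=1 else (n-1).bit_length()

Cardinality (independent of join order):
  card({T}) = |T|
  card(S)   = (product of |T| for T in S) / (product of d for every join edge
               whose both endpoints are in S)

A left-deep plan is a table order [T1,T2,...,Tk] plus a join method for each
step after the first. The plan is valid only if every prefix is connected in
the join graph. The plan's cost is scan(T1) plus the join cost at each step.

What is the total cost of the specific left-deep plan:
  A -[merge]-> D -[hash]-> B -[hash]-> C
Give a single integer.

step 1: scan A: cost=60, card=60
step 2: join D via merge
    card(P join D) = 60*150/(10) = 900
    cost = 60 + 60*6 + 150*8 + 60 + 150 = 1830
step 3: join B via hash
    card(P join B) = 900*400/(6) = 60000
    cost = 1830 + 2*400*9 + 900 = 9930
step 4: join C via hash
    card(P join C) = 60000*150/(25) = 360000
    cost = 9930 + 2*150*8 + 60000 = 72330

72330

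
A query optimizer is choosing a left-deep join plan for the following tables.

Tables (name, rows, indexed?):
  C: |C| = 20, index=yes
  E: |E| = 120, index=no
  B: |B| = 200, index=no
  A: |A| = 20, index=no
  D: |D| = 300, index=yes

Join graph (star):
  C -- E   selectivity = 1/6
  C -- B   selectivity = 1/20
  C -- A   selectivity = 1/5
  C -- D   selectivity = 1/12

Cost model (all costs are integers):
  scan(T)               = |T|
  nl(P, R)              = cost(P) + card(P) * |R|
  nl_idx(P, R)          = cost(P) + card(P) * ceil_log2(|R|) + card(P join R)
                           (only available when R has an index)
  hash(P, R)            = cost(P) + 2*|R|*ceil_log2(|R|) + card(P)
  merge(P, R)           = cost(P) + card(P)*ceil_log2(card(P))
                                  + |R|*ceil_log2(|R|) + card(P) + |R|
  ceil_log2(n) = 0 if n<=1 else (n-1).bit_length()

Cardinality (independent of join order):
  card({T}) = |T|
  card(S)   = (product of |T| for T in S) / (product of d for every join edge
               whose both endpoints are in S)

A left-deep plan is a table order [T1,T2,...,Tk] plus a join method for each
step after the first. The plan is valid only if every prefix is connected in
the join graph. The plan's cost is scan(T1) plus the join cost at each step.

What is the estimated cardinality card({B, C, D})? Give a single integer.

5000

Tables in S: B(200), C(20), D(300)
Edges inside S: C-B(d=20), C-D(d=12)
numerator = 200 * 20 * 300 = 1200000
denominator = 20 * 12 = 240
card(S) = 1200000 / 240 = 5000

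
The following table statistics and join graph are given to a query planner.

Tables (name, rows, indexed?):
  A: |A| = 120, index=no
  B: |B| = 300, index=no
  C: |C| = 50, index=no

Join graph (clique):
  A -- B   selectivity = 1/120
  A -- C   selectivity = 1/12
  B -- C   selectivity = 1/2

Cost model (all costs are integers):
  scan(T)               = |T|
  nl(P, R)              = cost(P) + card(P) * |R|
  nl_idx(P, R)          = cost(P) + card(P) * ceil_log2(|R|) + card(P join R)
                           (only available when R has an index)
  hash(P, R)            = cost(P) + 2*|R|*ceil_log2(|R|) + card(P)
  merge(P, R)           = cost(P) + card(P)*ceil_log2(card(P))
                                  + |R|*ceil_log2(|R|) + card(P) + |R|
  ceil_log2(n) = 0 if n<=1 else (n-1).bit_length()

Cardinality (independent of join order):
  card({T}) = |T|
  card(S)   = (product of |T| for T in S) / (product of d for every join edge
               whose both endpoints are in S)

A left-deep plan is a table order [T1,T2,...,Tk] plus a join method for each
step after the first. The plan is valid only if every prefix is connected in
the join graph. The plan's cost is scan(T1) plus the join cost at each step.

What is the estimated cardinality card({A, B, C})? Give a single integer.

Tables in S: A(120), B(300), C(50)
Edges inside S: A-B(d=120), A-C(d=12), B-C(d=2)
numerator = 120 * 300 * 50 = 1800000
denominator = 120 * 12 * 2 = 2880
card(S) = 1800000 / 2880 = 625

625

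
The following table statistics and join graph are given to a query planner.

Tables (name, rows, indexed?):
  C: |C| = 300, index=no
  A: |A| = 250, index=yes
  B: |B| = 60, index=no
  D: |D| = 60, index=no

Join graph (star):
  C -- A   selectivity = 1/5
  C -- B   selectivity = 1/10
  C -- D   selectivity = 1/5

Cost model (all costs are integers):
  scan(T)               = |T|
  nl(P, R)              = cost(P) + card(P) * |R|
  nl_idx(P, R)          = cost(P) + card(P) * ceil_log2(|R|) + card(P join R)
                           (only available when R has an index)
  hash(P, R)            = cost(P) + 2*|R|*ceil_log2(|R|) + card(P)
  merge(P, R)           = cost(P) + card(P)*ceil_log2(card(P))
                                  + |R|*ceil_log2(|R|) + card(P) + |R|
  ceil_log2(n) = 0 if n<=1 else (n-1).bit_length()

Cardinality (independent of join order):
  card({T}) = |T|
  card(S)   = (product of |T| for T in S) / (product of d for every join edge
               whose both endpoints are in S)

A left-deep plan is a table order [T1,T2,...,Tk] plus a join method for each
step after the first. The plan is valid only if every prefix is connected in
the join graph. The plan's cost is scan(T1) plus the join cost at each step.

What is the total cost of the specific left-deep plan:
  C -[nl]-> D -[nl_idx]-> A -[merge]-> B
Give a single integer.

step 1: scan C: cost=300, card=300
step 2: join D via nl
    card(P join D) = 300*60/(5) = 3600
    cost = 300 + 300*60 = 18300
step 3: join A via nl_idx
    card(P join A) = 3600*250/(5) = 180000
    cost = 18300 + 3600*8 + 180000 = 227100
step 4: join B via merge
    card(P join B) = 180000*60/(10) = 1080000
    cost = 227100 + 180000*18 + 60*6 + 180000 + 60 = 3647520

3647520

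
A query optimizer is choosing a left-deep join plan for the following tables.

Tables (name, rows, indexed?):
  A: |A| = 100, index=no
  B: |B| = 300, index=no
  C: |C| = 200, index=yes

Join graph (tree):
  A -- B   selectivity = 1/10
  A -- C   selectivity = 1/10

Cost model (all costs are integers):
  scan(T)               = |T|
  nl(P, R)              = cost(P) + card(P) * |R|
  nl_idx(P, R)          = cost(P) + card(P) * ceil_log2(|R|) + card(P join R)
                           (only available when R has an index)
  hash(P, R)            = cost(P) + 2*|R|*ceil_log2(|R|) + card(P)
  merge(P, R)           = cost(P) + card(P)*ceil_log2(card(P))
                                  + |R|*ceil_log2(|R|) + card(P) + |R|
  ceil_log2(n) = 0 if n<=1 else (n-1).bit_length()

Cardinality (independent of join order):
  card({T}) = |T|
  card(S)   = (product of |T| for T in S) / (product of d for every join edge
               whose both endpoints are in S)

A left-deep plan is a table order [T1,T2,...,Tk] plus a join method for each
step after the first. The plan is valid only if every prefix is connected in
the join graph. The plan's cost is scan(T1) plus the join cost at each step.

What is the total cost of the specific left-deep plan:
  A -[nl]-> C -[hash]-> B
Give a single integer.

step 1: scan A: cost=100, card=100
step 2: join C via nl
    card(P join C) = 100*200/(10) = 2000
    cost = 100 + 100*200 = 20100
step 3: join B via hash
    card(P join B) = 2000*300/(10) = 60000
    cost = 20100 + 2*300*9 + 2000 = 27500

27500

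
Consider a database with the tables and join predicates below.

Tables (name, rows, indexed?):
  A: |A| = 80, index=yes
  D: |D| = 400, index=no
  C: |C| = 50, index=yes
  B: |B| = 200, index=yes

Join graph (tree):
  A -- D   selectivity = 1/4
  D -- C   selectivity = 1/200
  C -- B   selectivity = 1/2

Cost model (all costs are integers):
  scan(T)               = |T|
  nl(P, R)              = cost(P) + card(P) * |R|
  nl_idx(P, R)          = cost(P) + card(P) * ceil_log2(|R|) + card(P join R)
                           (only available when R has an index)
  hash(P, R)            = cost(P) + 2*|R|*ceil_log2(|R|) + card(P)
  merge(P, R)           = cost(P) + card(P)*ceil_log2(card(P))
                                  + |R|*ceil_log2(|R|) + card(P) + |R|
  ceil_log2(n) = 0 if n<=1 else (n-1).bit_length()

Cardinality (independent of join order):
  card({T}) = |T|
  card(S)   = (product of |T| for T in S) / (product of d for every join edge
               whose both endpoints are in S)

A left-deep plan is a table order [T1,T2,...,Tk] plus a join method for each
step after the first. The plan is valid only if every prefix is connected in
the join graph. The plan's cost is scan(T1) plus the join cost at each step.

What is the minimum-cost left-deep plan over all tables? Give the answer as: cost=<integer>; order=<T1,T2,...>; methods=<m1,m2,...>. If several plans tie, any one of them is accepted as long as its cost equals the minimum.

Selinger DP (subsets sized 1..n):
  {A}: scan cost=80, card=80
  {D}: scan cost=400, card=400
  {C}: scan cost=50, card=50
  {B}: scan cost=200, card=200
  {AD}: card=8000; try (A,hash)→1920, (D,merge)→4720, (A,merge)→5040, (D,hash)→7360, (A,nl_idx)→11200, (D,nl)→32080 …(+1); best=1920 via (A,hash)
  {CD}: card=100; try (C,hash)→1400, (C,nl_idx)→2900, (D,merge)→4400, (C,merge)→4750, (D,hash)→7300, (D,nl)→20050 …(+1); best=1400 via (C,hash)
  {BC}: card=5000; try (C,hash)→1000, (B,merge)→2200, (C,merge)→2350, (B,hash)→3300, (B,nl_idx)→5450, (C,nl_idx)→6400 …(+2); best=1000 via (C,hash)
  {ACD}: card=2000; try (A,hash)→2620, (A,merge)→2840, (A,nl_idx)→4100, (A,nl)→9400, (C,hash)→10520, (C,nl_idx)→51920 …(+2); best=2620 via (A,hash)
  {BCD}: card=10000; try (B,merge)→4000, (B,hash)→4700, (B,nl_idx)→12200, (D,hash)→13200, (B,nl)→21400, (D,merge)→75000 …(+1); best=4000 via (B,merge)
  {ABCD}: card=200000; try (B,hash)→7820, (A,hash)→15120, (B,merge)→28420, (A,merge)→154640, (B,nl_idx)→218620, (A,nl_idx)→274000 …(+2); best=7820 via (B,hash)

cost=7820; order=D,C,A,B; methods=hash,hash,hash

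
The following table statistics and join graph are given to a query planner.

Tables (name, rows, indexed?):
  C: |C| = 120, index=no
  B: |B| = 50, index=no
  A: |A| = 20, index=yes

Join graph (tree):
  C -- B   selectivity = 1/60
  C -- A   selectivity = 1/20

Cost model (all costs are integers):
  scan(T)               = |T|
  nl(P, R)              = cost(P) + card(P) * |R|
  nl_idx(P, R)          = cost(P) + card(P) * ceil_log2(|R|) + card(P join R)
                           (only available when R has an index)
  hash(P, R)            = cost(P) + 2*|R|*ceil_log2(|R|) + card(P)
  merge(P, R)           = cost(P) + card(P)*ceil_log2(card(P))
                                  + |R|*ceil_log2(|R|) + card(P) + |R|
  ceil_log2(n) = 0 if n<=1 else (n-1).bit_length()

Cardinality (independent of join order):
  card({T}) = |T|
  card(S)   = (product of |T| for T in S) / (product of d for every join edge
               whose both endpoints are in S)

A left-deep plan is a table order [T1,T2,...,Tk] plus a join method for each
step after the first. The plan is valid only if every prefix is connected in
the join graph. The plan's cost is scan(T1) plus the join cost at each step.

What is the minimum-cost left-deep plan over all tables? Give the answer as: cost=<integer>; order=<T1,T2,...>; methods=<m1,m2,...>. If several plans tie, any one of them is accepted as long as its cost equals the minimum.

Selinger DP (subsets sized 1..n):
  {C}: scan cost=120, card=120
  {B}: scan cost=50, card=50
  {A}: scan cost=20, card=20
  {BC}: card=100; try (B,hash)→840, (C,merge)→1360, (B,merge)→1430, (C,hash)→1780, (C,nl)→6050, (B,nl)→6120; best=840 via (B,hash)
  {AC}: card=120; try (A,hash)→440, (A,nl_idx)→840, (C,merge)→1100, (A,merge)→1200, (C,hash)→1720, (C,nl)→2420 …(+1); best=440 via (A,hash)
  {ABC}: card=100; try (A,hash)→1140, (B,hash)→1160, (A,nl_idx)→1440, (B,merge)→1750, (A,merge)→1760, (A,nl)→2840 …(+1); best=1140 via (A,hash)

cost=1140; order=C,B,A; methods=hash,hash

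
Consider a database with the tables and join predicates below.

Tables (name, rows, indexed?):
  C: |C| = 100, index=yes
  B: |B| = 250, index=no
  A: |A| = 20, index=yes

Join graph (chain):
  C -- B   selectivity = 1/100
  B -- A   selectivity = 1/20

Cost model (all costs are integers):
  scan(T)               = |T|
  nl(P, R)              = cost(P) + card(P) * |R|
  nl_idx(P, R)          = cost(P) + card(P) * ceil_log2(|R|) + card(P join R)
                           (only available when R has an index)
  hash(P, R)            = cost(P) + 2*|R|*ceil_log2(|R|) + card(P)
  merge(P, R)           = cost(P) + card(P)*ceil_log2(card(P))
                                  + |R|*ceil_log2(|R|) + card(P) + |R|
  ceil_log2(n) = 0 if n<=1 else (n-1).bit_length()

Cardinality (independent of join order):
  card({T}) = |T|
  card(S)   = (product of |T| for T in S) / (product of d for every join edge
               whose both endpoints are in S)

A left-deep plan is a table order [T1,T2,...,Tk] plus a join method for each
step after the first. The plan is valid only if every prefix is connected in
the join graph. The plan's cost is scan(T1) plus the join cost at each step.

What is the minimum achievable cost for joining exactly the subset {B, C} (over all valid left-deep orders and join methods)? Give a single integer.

1900

Selinger DP over subsets of {B,C}:
  {C}: scan cost=100, card=100
  {B}: scan cost=250, card=250
  {BC}: card=250; try (C,hash)→1900, (C,nl_idx)→2250, (B,merge)→3150, (C,merge)→3300, (B,hash)→4200, (B,nl)→25100 …(+1); best=1900 via (C,hash)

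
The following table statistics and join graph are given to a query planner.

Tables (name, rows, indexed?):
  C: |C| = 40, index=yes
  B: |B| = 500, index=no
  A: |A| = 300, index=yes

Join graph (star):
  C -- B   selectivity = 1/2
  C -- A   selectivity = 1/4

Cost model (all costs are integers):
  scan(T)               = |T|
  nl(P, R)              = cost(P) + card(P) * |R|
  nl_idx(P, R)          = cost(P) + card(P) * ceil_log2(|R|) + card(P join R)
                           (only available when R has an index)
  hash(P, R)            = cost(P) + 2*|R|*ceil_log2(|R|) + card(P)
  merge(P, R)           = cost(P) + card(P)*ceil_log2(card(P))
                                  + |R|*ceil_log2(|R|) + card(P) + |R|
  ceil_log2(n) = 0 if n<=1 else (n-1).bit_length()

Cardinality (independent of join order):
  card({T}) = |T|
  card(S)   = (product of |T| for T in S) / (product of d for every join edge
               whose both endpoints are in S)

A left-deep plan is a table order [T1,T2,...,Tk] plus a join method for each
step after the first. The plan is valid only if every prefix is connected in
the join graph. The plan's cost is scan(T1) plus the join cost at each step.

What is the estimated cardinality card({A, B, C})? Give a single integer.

750000

Tables in S: A(300), B(500), C(40)
Edges inside S: C-B(d=2), C-A(d=4)
numerator = 300 * 500 * 40 = 6000000
denominator = 2 * 4 = 8
card(S) = 6000000 / 8 = 750000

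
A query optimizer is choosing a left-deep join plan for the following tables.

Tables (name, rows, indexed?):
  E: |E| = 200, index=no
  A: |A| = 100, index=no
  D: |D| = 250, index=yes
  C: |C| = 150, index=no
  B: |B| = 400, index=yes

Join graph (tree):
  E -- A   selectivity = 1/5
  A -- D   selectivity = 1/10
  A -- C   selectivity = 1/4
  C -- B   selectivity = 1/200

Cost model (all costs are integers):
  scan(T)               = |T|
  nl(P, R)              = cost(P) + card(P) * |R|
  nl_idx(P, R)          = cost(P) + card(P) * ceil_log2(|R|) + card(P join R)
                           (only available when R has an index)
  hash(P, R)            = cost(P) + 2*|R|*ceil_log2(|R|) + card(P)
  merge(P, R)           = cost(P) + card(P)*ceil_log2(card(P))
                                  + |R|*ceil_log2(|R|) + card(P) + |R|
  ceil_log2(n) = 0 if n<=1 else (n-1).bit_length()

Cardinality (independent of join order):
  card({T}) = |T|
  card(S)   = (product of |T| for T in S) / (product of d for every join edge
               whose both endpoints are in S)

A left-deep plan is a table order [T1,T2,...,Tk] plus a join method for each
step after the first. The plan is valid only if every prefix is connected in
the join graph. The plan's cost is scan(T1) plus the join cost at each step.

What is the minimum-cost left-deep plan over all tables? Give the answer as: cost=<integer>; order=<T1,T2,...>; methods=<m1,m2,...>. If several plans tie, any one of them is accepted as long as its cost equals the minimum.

cost=205700; order=C,B,A,D,E; methods=nl_idx,hash,hash,hash

Selinger DP (subsets sized 1..n):
  {E}: scan cost=200, card=200
  {A}: scan cost=100, card=100
  {D}: scan cost=250, card=250
  {C}: scan cost=150, card=150
  {B}: scan cost=400, card=400
  {AE}: card=4000; try (A,hash)→1800, (E,merge)→2700, (A,merge)→2800, (E,hash)→3400, (E,nl)→20100, (A,nl)→20200; best=1800 via (A,hash)
  {AD}: card=2500; try (A,hash)→1900, (D,merge)→3150, (A,merge)→3300, (D,nl_idx)→3400, (D,hash)→4200, (D,nl)→25100 …(+1); best=1900 via (A,hash)
  {AC}: card=3750; try (A,hash)→1700, (C,merge)→2250, (A,merge)→2300, (C,hash)→2600, (C,nl)→15100, (A,nl)→15150; best=1700 via (A,hash)
  {BC}: card=300; try (B,nl_idx)→1800, (C,hash)→3200, (B,merge)→5500, (C,merge)→5750, (B,hash)→7500, (B,nl)→60150 …(+1); best=1800 via (B,nl_idx)
  {ADE}: card=100000; try (E,hash)→7600, (D,hash)→9800, (E,merge)→36200, (D,merge)→56050, (D,nl_idx)→133800, (E,nl)→501900 …(+1); best=7600 via (E,hash)
  {ACE}: card=150000; try (C,hash)→8200, (E,hash)→8650, (E,merge)→52250, (C,merge)→55150, (C,nl)→601800, (E,nl)→751700; best=8200 via (C,hash)
  {ACD}: card=93750; try (C,hash)→6800, (D,hash)→9450, (C,merge)→35750, (D,merge)→52700, (D,nl_idx)→125450, (C,nl)→376900 …(+1); best=6800 via (C,hash)
  {ABC}: card=7500; try (A,hash)→3500, (A,merge)→5600, (B,hash)→12650, (A,nl)→31800, (B,nl_idx)→42950, (B,merge)→54450 …(+1); best=3500 via (A,hash)
  {ACDE}: card=3750000; try (E,hash)→103750, (C,hash)→110000, (D,hash)→162200, (E,merge)→1696100, (C,merge)→1808950, (D,merge)→2860450 …(+4); best=103750 via (E,hash)
  {ABCE}: card=300000; try (E,hash)→14200, (E,merge)→110300, (B,hash)→165400, (E,nl)→1503500, (B,nl_idx)→1658200, (B,merge)→2862200 …(+1); best=14200 via (E,hash)
  {ABCD}: card=187500; try (D,hash)→15000, (B,hash)→107750, (D,merge)→110750, (D,nl_idx)→251000, (B,nl_idx)→1038050, (B,merge)→1698300 …(+2); best=15000 via (D,hash)
  {ABCDE}: card=7500000; try (E,hash)→205700, (D,hash)→318200, (E,merge)→3579300, (B,hash)→3860950, (D,merge)→6016450, (D,nl_idx)→9914200 …(+5); best=205700 via (E,hash)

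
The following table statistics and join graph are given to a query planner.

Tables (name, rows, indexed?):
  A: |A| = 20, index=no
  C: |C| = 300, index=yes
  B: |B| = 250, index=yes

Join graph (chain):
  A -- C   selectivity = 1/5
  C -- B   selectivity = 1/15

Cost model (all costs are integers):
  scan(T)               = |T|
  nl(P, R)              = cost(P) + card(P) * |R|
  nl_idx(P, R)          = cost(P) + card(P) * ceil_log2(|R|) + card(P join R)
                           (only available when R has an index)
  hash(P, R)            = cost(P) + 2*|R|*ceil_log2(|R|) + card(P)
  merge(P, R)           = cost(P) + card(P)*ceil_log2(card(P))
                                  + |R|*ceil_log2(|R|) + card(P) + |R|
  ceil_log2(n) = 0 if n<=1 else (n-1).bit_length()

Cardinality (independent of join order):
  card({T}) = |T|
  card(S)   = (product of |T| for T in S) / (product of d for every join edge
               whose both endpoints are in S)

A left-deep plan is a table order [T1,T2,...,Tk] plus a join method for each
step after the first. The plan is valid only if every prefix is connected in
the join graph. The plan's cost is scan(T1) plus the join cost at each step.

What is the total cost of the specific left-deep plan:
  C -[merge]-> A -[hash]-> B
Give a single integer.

step 1: scan C: cost=300, card=300
step 2: join A via merge
    card(P join A) = 300*20/(5) = 1200
    cost = 300 + 300*9 + 20*5 + 300 + 20 = 3420
step 3: join B via hash
    card(P join B) = 1200*250/(15) = 20000
    cost = 3420 + 2*250*8 + 1200 = 8620

8620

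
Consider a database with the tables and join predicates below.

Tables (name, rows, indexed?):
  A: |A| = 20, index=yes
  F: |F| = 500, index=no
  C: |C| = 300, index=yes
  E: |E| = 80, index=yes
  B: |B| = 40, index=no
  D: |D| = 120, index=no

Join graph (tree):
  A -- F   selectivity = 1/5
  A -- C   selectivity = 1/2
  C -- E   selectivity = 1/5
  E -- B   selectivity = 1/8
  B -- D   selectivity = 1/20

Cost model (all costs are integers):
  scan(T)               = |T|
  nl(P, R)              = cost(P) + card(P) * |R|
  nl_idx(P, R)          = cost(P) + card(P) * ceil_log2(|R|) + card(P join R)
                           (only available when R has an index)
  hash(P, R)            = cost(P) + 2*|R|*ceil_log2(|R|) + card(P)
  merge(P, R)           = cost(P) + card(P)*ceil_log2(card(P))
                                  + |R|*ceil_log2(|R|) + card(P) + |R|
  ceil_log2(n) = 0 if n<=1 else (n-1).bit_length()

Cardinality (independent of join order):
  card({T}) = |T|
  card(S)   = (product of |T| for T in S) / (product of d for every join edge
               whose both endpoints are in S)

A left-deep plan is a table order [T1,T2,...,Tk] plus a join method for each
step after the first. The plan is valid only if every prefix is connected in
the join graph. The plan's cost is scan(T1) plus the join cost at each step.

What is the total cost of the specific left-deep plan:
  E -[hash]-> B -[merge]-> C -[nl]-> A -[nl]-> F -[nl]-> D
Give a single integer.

3000487640

step 1: scan E: cost=80, card=80
step 2: join B via hash
    card(P join B) = 80*40/(8) = 400
    cost = 80 + 2*40*6 + 80 = 640
step 3: join C via merge
    card(P join C) = 400*300/(5) = 24000
    cost = 640 + 400*9 + 300*9 + 400 + 300 = 7640
step 4: join A via nl
    card(P join A) = 24000*20/(2) = 240000
    cost = 7640 + 24000*20 = 487640
step 5: join F via nl
    card(P join F) = 240000*500/(5) = 24000000
    cost = 487640 + 240000*500 = 120487640
step 6: join D via nl
    card(P join D) = 24000000*120/(20) = 144000000
    cost = 120487640 + 24000000*120 = 3000487640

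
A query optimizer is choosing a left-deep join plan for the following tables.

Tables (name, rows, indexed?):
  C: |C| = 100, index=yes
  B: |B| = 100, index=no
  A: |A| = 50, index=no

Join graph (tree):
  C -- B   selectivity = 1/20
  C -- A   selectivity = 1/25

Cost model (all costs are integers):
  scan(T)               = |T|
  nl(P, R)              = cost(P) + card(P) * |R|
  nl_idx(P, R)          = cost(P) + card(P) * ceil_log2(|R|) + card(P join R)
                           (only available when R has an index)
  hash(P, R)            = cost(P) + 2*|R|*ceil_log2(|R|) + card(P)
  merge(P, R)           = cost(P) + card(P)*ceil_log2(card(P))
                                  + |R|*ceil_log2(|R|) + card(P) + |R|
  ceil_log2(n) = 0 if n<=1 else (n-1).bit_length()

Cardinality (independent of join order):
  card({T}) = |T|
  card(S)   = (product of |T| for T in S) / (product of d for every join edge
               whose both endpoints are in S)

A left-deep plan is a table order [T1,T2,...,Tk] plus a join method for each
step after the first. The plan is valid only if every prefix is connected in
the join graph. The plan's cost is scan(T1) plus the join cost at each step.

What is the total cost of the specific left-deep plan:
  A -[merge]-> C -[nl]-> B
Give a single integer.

step 1: scan A: cost=50, card=50
step 2: join C via merge
    card(P join C) = 50*100/(25) = 200
    cost = 50 + 50*6 + 100*7 + 50 + 100 = 1200
step 3: join B via nl
    card(P join B) = 200*100/(20) = 1000
    cost = 1200 + 200*100 = 21200

21200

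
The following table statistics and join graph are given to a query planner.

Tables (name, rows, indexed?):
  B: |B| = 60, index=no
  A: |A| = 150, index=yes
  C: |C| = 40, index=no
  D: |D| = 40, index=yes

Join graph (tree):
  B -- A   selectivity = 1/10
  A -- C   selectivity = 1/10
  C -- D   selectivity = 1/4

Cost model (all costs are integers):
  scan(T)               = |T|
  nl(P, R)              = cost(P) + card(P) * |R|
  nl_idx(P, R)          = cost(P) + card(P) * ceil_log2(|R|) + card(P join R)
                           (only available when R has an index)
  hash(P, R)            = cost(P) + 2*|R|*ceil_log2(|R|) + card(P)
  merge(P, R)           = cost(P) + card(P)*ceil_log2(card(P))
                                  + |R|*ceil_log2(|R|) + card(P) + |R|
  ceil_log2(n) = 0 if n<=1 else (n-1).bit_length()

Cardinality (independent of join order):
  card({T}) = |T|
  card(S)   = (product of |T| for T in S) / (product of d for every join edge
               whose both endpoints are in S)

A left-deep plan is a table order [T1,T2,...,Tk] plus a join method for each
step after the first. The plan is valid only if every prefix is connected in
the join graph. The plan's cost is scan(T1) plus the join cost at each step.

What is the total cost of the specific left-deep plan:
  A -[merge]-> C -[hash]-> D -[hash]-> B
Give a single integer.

step 1: scan A: cost=150, card=150
step 2: join C via merge
    card(P join C) = 150*40/(10) = 600
    cost = 150 + 150*8 + 40*6 + 150 + 40 = 1780
step 3: join D via hash
    card(P join D) = 600*40/(4) = 6000
    cost = 1780 + 2*40*6 + 600 = 2860
step 4: join B via hash
    card(P join B) = 6000*60/(10) = 36000
    cost = 2860 + 2*60*6 + 6000 = 9580

9580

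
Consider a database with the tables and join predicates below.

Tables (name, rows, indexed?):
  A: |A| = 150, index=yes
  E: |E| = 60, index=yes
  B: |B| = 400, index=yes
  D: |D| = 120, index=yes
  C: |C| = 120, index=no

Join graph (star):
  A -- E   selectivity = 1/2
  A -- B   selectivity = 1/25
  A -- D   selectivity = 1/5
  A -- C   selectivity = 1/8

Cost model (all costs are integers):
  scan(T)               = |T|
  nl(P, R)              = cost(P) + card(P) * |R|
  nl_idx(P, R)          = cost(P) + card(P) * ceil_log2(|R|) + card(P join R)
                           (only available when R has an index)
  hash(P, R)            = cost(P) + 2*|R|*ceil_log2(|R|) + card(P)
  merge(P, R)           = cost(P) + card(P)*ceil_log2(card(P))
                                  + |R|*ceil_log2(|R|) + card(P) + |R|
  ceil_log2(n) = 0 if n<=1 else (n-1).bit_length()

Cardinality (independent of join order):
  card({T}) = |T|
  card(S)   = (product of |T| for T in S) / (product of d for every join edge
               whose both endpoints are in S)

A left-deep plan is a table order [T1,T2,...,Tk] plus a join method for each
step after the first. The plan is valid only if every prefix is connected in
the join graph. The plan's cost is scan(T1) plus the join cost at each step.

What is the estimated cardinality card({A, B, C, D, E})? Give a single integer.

Tables in S: A(150), B(400), C(120), D(120), E(60)
Edges inside S: A-E(d=2), A-B(d=25), A-D(d=5), A-C(d=8)
numerator = 150 * 400 * 120 * 120 * 60 = 51840000000
denominator = 2 * 25 * 5 * 8 = 2000
card(S) = 51840000000 / 2000 = 25920000

25920000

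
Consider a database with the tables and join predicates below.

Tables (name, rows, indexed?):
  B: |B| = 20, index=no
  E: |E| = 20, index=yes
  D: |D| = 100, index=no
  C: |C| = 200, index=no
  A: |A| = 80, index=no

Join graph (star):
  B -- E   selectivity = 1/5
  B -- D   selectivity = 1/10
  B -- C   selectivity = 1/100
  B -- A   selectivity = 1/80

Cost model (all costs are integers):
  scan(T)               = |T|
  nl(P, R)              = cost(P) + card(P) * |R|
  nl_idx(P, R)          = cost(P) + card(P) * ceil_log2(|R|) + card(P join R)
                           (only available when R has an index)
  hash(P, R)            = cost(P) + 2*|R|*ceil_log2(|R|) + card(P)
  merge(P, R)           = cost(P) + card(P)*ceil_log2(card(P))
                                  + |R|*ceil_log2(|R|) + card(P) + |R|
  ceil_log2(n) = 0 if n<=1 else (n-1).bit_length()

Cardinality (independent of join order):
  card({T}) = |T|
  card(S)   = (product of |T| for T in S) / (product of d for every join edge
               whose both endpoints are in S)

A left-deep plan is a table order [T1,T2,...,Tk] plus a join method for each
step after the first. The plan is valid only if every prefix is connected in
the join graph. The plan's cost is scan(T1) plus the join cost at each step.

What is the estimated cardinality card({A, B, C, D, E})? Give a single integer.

Tables in S: A(80), B(20), C(200), D(100), E(20)
Edges inside S: B-E(d=5), B-D(d=10), B-C(d=100), B-A(d=80)
numerator = 80 * 20 * 200 * 100 * 20 = 640000000
denominator = 5 * 10 * 100 * 80 = 400000
card(S) = 640000000 / 400000 = 1600

1600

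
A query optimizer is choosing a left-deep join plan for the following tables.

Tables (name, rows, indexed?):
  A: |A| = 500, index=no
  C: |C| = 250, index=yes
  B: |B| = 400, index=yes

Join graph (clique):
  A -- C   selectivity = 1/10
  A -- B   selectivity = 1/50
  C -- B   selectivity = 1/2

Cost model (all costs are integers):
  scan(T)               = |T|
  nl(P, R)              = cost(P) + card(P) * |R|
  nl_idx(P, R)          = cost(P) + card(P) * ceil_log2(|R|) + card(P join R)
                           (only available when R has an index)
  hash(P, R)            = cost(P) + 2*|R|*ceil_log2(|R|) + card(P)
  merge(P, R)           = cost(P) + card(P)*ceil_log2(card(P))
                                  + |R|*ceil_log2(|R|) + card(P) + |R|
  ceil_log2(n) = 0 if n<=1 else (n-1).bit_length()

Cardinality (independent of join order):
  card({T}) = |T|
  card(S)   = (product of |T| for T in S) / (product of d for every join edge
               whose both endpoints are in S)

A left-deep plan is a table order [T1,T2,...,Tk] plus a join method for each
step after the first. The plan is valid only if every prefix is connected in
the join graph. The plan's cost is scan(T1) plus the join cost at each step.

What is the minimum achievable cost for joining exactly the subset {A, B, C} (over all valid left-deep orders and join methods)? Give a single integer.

16200

Selinger DP over subsets of {A,B,C}:
  {A}: scan cost=500, card=500
  {C}: scan cost=250, card=250
  {B}: scan cost=400, card=400
  {AC}: card=12500; try (C,hash)→5000, (A,merge)→7500, (C,merge)→7750, (A,hash)→9500, (C,nl_idx)→17000, (A,nl)→125250 …(+1); best=5000 via (C,hash)
  {AB}: card=4000; try (B,hash)→8200, (B,nl_idx)→9000, (A,merge)→9400, (B,merge)→9500, (A,hash)→9800, (A,nl)→200400 …(+1); best=8200 via (B,hash)
  {BC}: card=50000; try (C,hash)→4800, (B,merge)→6500, (C,merge)→6650, (B,hash)→7700, (B,nl_idx)→52500, (C,nl_idx)→53600 …(+2); best=4800 via (C,hash)
  {ABC}: card=50000; try (C,hash)→16200, (B,hash)→24700, (C,merge)→62450, (A,hash)→63800, (C,nl_idx)→90200, (B,nl_idx)→167500 …(+5); best=16200 via (C,hash)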